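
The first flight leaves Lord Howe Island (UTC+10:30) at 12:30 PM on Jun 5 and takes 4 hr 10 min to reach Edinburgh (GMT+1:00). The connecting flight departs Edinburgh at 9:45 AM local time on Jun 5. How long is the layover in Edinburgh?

Convert departure to UTC: 12:30 PM − 10:30 = 2:00 AM UTC on Jun 5.
Add 4 hours and 10 minutes flight time → 6:10 AM UTC.
Edinburgh is UTC+1:00, so local arrival = 6:10 AM + 1:00 = 7:10 AM on Jun 5.
Layover = 9:45 AM − 7:10 AM = 2 hours 35 minutes.

2 hours 35 minutes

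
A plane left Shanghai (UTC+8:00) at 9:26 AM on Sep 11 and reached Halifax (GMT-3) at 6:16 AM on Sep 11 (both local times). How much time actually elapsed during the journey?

Departure in UTC: 9:26 AM − 8:00 = 1:26 AM on Sep 11.
Arrival in UTC: 6:16 AM + 3:00 = 9:16 AM on Sep 11.
Elapsed = 9:16 AM − 1:26 AM = 7 hours 50 minutes.

7 hours 50 minutes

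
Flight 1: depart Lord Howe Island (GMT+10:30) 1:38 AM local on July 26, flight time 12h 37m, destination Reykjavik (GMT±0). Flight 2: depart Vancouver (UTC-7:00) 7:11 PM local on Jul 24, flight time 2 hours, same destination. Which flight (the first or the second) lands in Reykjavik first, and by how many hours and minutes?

the second, by 23 hours 34 minutes

Flight 1 in UTC: 1:38 AM − 10:30 = 3:08 PM on Jul 25.
+12 hours and 37 minutes → arrive 3:45 AM UTC on Jul 26.
Flight 2 in UTC: 7:11 PM + 7:00 = 2:11 AM on Jul 25.
+2 hours → arrive 4:11 AM UTC on Jul 25.
Flight 2 lands earlier by 23 hours 34 minutes.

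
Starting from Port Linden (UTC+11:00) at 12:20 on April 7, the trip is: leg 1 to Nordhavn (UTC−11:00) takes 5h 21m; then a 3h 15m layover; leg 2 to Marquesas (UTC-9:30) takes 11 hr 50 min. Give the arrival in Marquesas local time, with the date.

Convert departure to UTC: 12:20 − 11:00 = 01:20 UTC on Apr 7.
Add 5 hours and 21 minutes leg 1 → 06:41 UTC.
Add 3 hours 15 minutes layover in Nordhavn → 09:56 UTC.
Add 11 hours 50 minutes leg 2 → 21:46 UTC.
Marquesas is UTC−9:30, so local arrival = 21:46 − 9:30 = 12:16 on Apr 7.

12:16 on Apr 7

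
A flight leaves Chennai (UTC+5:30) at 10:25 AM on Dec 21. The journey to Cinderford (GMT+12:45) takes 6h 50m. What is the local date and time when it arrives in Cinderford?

Convert departure to UTC: 10:25 AM − 5:30 = 4:55 AM UTC on Dec 21.
Add 6 hours 50 minutes travel time → 11:45 AM UTC.
Cinderford is UTC+12:45, so local arrival = 11:45 AM + 12:45 = 12:30 AM on Dec 22.

12:30 AM on Dec 22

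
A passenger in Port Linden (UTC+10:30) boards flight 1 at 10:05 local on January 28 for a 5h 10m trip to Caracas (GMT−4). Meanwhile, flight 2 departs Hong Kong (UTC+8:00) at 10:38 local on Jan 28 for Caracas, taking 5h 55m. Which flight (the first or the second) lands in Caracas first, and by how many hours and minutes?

Flight 1 in UTC: 10:05 − 10:30 = 23:35 on Jan 27.
+5 hours 10 minutes → arrive 04:45 UTC on Jan 28.
Flight 2 in UTC: 10:38 − 8:00 = 02:38 on Jan 28.
+5 hours and 55 minutes → arrive 08:33 UTC on Jan 28.
Flight 1 lands earlier by 3 hours 48 minutes.

the first, by 3 hours 48 minutes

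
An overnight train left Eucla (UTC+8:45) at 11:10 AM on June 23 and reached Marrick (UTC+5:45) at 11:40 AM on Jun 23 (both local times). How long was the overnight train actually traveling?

Marrick is 3:00 behind Eucla.
Clock-face elapsed time (ignoring zones) is 30 minutes.
Actual elapsed = 30 minutes + 3:00 = 3 hours 30 minutes.

3 hours 30 minutes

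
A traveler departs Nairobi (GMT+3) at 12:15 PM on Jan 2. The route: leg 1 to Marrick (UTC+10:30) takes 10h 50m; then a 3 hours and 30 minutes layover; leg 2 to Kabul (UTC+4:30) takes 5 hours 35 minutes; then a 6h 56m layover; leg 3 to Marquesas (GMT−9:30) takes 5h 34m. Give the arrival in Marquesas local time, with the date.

Convert departure to UTC: 12:15 PM − 3:00 = 9:15 AM UTC on Jan 2.
Add 10 hours 50 minutes leg 1 → 8:05 PM UTC.
Add 3 hours 30 minutes layover in Marrick → 11:35 PM UTC.
Add 5 hours 35 minutes leg 2 → 5:10 AM UTC (Jan 3).
Add 6 hours and 56 minutes layover in Kabul → 12:06 PM UTC.
Add 5 hours and 34 minutes leg 3 → 5:40 PM UTC.
Marquesas is UTC−9:30, so local arrival = 5:40 PM − 9:30 = 8:10 AM on Jan 3.

8:10 AM on Jan 3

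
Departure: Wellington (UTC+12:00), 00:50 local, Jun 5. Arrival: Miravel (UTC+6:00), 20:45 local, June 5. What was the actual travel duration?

25 hours 55 minutes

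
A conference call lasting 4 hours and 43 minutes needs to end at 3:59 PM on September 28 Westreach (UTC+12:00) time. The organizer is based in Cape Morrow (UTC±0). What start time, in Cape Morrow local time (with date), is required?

11:16 PM on Sep 27

Target end time in UTC: 3:59 PM − 12:00 = 3:59 AM on Sep 28.
Subtract 4 hours 43 minutes → start 11:16 PM UTC on Sep 27.
Cape Morrow is UTC+0, so start is 11:16 PM on Sep 27.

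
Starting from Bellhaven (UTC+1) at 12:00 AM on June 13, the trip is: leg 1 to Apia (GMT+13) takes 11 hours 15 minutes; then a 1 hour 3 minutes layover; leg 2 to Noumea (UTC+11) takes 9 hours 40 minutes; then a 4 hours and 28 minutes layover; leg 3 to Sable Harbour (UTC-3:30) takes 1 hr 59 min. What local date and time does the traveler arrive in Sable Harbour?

11:55 PM on June 13

Convert departure to UTC: 12:00 AM − 1:00 = 11:00 PM UTC on Jun 12.
Add 11 hours 15 minutes leg 1 → 10:15 AM UTC (Jun 13).
Add 1 hour and 3 minutes layover in Apia → 11:18 AM UTC.
Add 9 hours 40 minutes leg 2 → 8:58 PM UTC.
Add 4 hours and 28 minutes layover in Noumea → 1:26 AM UTC (Jun 14).
Add 1 hour and 59 minutes leg 3 → 3:25 AM UTC.
Sable Harbour is UTC−3:30, so local arrival = 3:25 AM − 3:30 = 11:55 PM on Jun 13.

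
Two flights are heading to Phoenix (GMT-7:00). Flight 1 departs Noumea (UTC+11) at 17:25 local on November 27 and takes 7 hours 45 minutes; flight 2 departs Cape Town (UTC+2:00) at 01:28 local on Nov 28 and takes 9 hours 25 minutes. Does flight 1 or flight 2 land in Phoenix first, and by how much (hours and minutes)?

Flight 1 in UTC: 17:25 − 11:00 = 06:25 on Nov 27.
+7 hours and 45 minutes → arrive 14:10 UTC on Nov 27.
Flight 2 in UTC: 01:28 − 2:00 = 23:28 on Nov 27.
+9 hours and 25 minutes → arrive 08:53 UTC on Nov 28.
Flight 1 lands earlier by 18 hours 43 minutes.

the first, by 18 hours 43 minutes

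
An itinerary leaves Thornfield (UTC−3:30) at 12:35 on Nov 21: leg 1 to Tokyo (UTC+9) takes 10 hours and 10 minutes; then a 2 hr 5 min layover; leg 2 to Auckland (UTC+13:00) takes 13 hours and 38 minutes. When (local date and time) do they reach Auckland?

06:58 on Nov 23

Convert departure to UTC: 12:35 + 3:30 = 16:05 UTC on Nov 21.
Add 10 hours 10 minutes leg 1 → 02:15 UTC (Nov 22).
Add 2 hours and 5 minutes layover in Tokyo → 04:20 UTC.
Add 13 hours 38 minutes leg 2 → 17:58 UTC.
Auckland is UTC+13:00, so local arrival = 17:58 + 13:00 = 06:58 on Nov 23.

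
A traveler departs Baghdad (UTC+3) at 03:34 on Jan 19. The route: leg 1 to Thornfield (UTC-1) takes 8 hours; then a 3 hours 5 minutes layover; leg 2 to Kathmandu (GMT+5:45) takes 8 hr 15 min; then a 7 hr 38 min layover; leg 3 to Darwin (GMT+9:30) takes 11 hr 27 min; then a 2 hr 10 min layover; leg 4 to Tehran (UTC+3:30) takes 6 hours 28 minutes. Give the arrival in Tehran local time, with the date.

03:07 on January 21

Convert departure to UTC: 03:34 − 3:00 = 00:34 UTC on Jan 19.
Add 8 hours leg 1 → 08:34 UTC.
Add 3 hours 5 minutes layover in Thornfield → 11:39 UTC.
Add 8 hours 15 minutes leg 2 → 19:54 UTC.
Add 7 hours 38 minutes layover in Kathmandu → 03:32 UTC (Jan 20).
Add 11 hours and 27 minutes leg 3 → 14:59 UTC.
Add 2 hours 10 minutes layover in Darwin → 17:09 UTC.
Add 6 hours 28 minutes leg 4 → 23:37 UTC.
Tehran is UTC+3:30, so local arrival = 23:37 + 3:30 = 03:07 on Jan 21.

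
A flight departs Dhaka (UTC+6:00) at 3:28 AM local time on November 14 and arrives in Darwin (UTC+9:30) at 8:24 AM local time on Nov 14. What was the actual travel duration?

1 hour 26 minutes

Departure in UTC: 3:28 AM − 6:00 = 9:28 PM on Nov 13.
Arrival in UTC: 8:24 AM − 9:30 = 10:54 PM on Nov 13.
Elapsed = 10:54 PM − 9:28 PM = 1 hour 26 minutes.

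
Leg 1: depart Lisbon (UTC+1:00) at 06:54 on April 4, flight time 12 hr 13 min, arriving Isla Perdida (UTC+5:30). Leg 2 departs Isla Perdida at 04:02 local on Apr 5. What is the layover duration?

Convert departure to UTC: 06:54 − 1:00 = 05:54 UTC on Apr 4.
Add 12 hours 13 minutes flight time → 18:07 UTC.
Isla Perdida is UTC+5:30, so local arrival = 18:07 + 5:30 = 23:37 on Apr 4.
Layover = 04:02 − 23:37 (+1 day) = 4 hours 25 minutes.

4 hours 25 minutes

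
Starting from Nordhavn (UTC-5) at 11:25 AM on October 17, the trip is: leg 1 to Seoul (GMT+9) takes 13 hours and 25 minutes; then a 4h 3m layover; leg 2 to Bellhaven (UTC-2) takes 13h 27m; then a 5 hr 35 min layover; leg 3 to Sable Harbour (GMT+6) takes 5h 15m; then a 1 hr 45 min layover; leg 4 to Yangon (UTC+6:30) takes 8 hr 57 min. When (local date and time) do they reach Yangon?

Convert departure to UTC: 11:25 AM + 5:00 = 4:25 PM UTC on Oct 17.
Add 13 hours and 25 minutes leg 1 → 5:50 AM UTC (Oct 18).
Add 4 hours 3 minutes layover in Seoul → 9:53 AM UTC.
Add 13 hours 27 minutes leg 2 → 11:20 PM UTC.
Add 5 hours and 35 minutes layover in Bellhaven → 4:55 AM UTC (Oct 19).
Add 5 hours and 15 minutes leg 3 → 10:10 AM UTC.
Add 1 hour 45 minutes layover in Sable Harbour → 11:55 AM UTC.
Add 8 hours and 57 minutes leg 4 → 8:52 PM UTC.
Yangon is UTC+6:30, so local arrival = 8:52 PM + 6:30 = 3:22 AM on Oct 20.

3:22 AM on October 20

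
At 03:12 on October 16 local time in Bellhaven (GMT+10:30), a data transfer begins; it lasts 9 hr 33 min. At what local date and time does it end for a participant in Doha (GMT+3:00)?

Doha is 7:30 behind Bellhaven.
After 9 hours 33 minutes it is 12:45 in Bellhaven.
Shift by the zone difference: 12:45 − 7:30 = 05:15 on Oct 16 in Doha.

05:15 on October 16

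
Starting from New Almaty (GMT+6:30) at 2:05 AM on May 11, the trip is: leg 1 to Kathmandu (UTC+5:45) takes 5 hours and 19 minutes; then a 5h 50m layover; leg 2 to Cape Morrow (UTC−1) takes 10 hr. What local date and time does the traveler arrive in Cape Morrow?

3:44 PM on May 11

Convert departure to UTC: 2:05 AM − 6:30 = 7:35 PM UTC on May 10.
Add 5 hours and 19 minutes leg 1 → 12:54 AM UTC (May 11).
Add 5 hours and 50 minutes layover in Kathmandu → 6:44 AM UTC.
Add 10 hours leg 2 → 4:44 PM UTC.
Cape Morrow is UTC−1:00, so local arrival = 4:44 PM − 1:00 = 3:44 PM on May 11.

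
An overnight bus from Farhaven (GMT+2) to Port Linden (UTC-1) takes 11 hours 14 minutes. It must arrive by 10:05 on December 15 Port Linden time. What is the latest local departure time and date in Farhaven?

Target arrival in UTC: 10:05 + 1:00 = 11:05 on Dec 15.
Subtract 11 hours 14 minutes → departure 23:51 UTC on Dec 14.
Farhaven is UTC+2:00: 23:51 + 2:00 = 01:51 on Dec 15.

01:51 on Dec 15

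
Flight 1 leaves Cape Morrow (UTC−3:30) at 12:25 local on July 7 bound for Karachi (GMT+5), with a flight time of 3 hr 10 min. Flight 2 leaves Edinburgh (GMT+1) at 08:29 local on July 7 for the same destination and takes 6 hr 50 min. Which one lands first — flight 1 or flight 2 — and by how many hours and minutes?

the second, by 4 hours 46 minutes

Flight 1 in UTC: 12:25 + 3:30 = 15:55 on Jul 7.
+3 hours and 10 minutes → arrive 19:05 UTC on Jul 7.
Flight 2 in UTC: 08:29 − 1:00 = 07:29 on Jul 7.
+6 hours and 50 minutes → arrive 14:19 UTC on Jul 7.
Flight 2 lands earlier by 4 hours 46 minutes.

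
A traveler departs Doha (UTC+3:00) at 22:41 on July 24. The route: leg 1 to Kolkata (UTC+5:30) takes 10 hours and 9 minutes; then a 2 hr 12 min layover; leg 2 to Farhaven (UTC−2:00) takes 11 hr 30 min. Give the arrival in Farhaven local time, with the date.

Convert departure to UTC: 22:41 − 3:00 = 19:41 UTC on Jul 24.
Add 10 hours and 9 minutes leg 1 → 05:50 UTC (Jul 25).
Add 2 hours and 12 minutes layover in Kolkata → 08:02 UTC.
Add 11 hours 30 minutes leg 2 → 19:32 UTC.
Farhaven is UTC−2:00, so local arrival = 19:32 − 2:00 = 17:32 on Jul 25.

17:32 on July 25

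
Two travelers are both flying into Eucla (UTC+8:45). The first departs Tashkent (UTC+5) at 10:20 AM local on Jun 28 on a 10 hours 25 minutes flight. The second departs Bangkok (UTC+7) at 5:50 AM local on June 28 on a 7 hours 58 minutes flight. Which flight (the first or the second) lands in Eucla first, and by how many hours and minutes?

Flight 1 in UTC: 10:20 AM − 5:00 = 5:20 AM on Jun 28.
+10 hours and 25 minutes → arrive 3:45 PM UTC on Jun 28.
Flight 2 in UTC: 5:50 AM − 7:00 = 10:50 PM on Jun 27.
+7 hours and 58 minutes → arrive 6:48 AM UTC on Jun 28.
Flight 2 lands earlier by 8 hours 57 minutes.

the second, by 8 hours 57 minutes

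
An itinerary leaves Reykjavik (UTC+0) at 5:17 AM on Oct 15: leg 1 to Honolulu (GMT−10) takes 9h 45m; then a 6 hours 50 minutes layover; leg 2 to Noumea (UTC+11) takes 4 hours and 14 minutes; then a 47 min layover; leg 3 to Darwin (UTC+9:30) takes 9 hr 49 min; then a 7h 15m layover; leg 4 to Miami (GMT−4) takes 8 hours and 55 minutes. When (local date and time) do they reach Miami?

Reykjavik is at UTC+0, so departure is already 5:17 AM UTC on Oct 15.
Add 9 hours and 45 minutes leg 1 → 3:02 PM UTC.
Add 6 hours and 50 minutes layover in Honolulu → 9:52 PM UTC.
Add 4 hours and 14 minutes leg 2 → 2:06 AM UTC (Oct 16).
Add 47 minutes layover in Noumea → 2:53 AM UTC.
Add 9 hours 49 minutes leg 3 → 12:42 PM UTC.
Add 7 hours and 15 minutes layover in Darwin → 7:57 PM UTC.
Add 8 hours and 55 minutes leg 4 → 4:52 AM UTC (Oct 17).
Miami is UTC−4:00, so local arrival = 4:52 AM − 4:00 = 12:52 AM on Oct 17.

12:52 AM on October 17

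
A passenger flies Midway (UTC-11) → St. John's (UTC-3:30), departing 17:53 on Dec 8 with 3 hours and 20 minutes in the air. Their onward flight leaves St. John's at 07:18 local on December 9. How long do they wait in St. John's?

Convert departure to UTC: 17:53 + 11:00 = 04:53 UTC on Dec 9.
Add 3 hours 20 minutes flight time → 08:13 UTC.
St. John's is UTC−3:30, so local arrival = 08:13 − 3:30 = 04:43 on Dec 9.
Layover = 07:18 − 04:43 = 2 hours 35 minutes.

2 hours 35 minutes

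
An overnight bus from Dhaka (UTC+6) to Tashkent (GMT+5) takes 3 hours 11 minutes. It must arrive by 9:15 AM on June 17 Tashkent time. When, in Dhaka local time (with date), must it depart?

Target arrival in UTC: 9:15 AM − 5:00 = 4:15 AM on Jun 17.
Subtract 3 hours 11 minutes → departure 1:04 AM UTC on Jun 17.
Dhaka is UTC+6:00: 1:04 AM + 6:00 = 7:04 AM on Jun 17.

7:04 AM on June 17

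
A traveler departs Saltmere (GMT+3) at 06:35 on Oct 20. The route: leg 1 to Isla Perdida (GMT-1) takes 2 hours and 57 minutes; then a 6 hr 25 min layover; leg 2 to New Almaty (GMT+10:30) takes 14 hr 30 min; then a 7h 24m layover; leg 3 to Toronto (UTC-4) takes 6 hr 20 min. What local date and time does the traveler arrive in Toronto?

13:11 on Oct 21

Convert departure to UTC: 06:35 − 3:00 = 03:35 UTC on Oct 20.
Add 2 hours and 57 minutes leg 1 → 06:32 UTC.
Add 6 hours and 25 minutes layover in Isla Perdida → 12:57 UTC.
Add 14 hours and 30 minutes leg 2 → 03:27 UTC (Oct 21).
Add 7 hours 24 minutes layover in New Almaty → 10:51 UTC.
Add 6 hours and 20 minutes leg 3 → 17:11 UTC.
Toronto is UTC−4:00, so local arrival = 17:11 − 4:00 = 13:11 on Oct 21.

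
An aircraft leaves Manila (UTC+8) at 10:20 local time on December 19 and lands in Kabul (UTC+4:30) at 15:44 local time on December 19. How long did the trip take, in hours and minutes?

8 hours 54 minutes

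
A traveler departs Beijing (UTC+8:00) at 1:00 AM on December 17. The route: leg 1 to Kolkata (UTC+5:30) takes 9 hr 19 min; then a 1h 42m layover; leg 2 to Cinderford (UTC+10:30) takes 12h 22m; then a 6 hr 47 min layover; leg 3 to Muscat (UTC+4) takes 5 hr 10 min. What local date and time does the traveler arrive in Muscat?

8:20 AM on December 18

Convert departure to UTC: 1:00 AM − 8:00 = 5:00 PM UTC on Dec 16.
Add 9 hours 19 minutes leg 1 → 2:19 AM UTC (Dec 17).
Add 1 hour and 42 minutes layover in Kolkata → 4:01 AM UTC.
Add 12 hours and 22 minutes leg 2 → 4:23 PM UTC.
Add 6 hours 47 minutes layover in Cinderford → 11:10 PM UTC.
Add 5 hours 10 minutes leg 3 → 4:20 AM UTC (Dec 18).
Muscat is UTC+4:00, so local arrival = 4:20 AM + 4:00 = 8:20 AM on Dec 18.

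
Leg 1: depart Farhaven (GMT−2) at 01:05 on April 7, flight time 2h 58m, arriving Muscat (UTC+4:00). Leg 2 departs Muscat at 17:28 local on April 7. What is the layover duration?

Convert departure to UTC: 01:05 + 2:00 = 03:05 UTC on Apr 7.
Add 2 hours and 58 minutes flight time → 06:03 UTC.
Muscat is UTC+4:00, so local arrival = 06:03 + 4:00 = 10:03 on Apr 7.
Layover = 17:28 − 10:03 = 7 hours 25 minutes.

7 hours 25 minutes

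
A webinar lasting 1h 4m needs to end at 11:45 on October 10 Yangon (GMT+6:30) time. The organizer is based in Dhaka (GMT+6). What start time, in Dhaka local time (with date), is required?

10:11 on October 10

Target end time in UTC: 11:45 − 6:30 = 05:15 on Oct 10.
Subtract 1 hour and 4 minutes → start 04:11 UTC on Oct 10.
Dhaka is UTC+6:00: 04:11 + 6:00 = 10:11 on Oct 10.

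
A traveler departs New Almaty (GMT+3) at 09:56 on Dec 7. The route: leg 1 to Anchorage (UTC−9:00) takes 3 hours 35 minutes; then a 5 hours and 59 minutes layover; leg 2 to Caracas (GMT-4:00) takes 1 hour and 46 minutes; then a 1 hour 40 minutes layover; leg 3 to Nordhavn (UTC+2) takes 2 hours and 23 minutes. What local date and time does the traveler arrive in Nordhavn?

Convert departure to UTC: 09:56 − 3:00 = 06:56 UTC on Dec 7.
Add 3 hours 35 minutes leg 1 → 10:31 UTC.
Add 5 hours 59 minutes layover in Anchorage → 16:30 UTC.
Add 1 hour 46 minutes leg 2 → 18:16 UTC.
Add 1 hour 40 minutes layover in Caracas → 19:56 UTC.
Add 2 hours 23 minutes leg 3 → 22:19 UTC.
Nordhavn is UTC+2:00, so local arrival = 22:19 + 2:00 = 00:19 on Dec 8.

00:19 on Dec 8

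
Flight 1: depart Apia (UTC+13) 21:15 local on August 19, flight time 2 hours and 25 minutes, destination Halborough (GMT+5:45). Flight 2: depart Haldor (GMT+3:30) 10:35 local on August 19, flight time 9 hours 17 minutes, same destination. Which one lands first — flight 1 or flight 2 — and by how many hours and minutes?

Flight 1 in UTC: 21:15 − 13:00 = 08:15 on Aug 19.
+2 hours 25 minutes → arrive 10:40 UTC on Aug 19.
Flight 2 in UTC: 10:35 − 3:30 = 07:05 on Aug 19.
+9 hours and 17 minutes → arrive 16:22 UTC on Aug 19.
Flight 1 lands earlier by 5 hours 42 minutes.

the first, by 5 hours 42 minutes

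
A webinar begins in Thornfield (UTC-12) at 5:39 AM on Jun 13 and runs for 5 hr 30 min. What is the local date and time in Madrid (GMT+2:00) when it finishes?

1:09 AM on Jun 14

Convert start to UTC: 5:39 AM + 12:00 = 5:39 PM UTC on Jun 13.
Add 5 hours and 30 minutes duration → 11:09 PM UTC.
Madrid is UTC+2:00, so local end time = 11:09 PM + 2:00 = 1:09 AM on Jun 14.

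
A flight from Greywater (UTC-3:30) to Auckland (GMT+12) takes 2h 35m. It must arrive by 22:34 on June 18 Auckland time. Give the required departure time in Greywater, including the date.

04:29 on Jun 18

Target arrival in UTC: 22:34 − 12:00 = 10:34 on Jun 18.
Subtract 2 hours and 35 minutes → departure 07:59 UTC on Jun 18.
Greywater is UTC−3:30: 07:59 − 3:30 = 04:29 on Jun 18.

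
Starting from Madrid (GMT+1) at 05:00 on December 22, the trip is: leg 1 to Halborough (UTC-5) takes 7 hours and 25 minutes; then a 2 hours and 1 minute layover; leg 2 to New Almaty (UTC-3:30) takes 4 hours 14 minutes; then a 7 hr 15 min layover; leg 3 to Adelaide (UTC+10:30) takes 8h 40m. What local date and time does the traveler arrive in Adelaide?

Convert departure to UTC: 05:00 − 1:00 = 04:00 UTC on Dec 22.
Add 7 hours 25 minutes leg 1 → 11:25 UTC.
Add 2 hours 1 minute layover in Halborough → 13:26 UTC.
Add 4 hours 14 minutes leg 2 → 17:40 UTC.
Add 7 hours and 15 minutes layover in New Almaty → 00:55 UTC (Dec 23).
Add 8 hours 40 minutes leg 3 → 09:35 UTC.
Adelaide is UTC+10:30, so local arrival = 09:35 + 10:30 = 20:05 on Dec 23.

20:05 on Dec 23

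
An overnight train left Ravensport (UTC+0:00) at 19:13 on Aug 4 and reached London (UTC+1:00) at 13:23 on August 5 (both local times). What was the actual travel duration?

Departure is already UTC: 19:13 on Aug 4.
Arrival in UTC: 13:23 − 1:00 = 12:23 on Aug 5.
Elapsed = 12:23 − 19:13 (+1 day) = 17 hours 10 minutes.

17 hours 10 minutes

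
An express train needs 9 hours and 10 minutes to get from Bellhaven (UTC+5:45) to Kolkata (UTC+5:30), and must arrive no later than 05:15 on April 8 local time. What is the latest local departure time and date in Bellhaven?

Target arrival in UTC: 05:15 − 5:30 = 23:45 on Apr 7.
Subtract 9 hours 10 minutes → departure 14:35 UTC on Apr 7.
Bellhaven is UTC+5:45: 14:35 + 5:45 = 20:20 on Apr 7.

20:20 on April 7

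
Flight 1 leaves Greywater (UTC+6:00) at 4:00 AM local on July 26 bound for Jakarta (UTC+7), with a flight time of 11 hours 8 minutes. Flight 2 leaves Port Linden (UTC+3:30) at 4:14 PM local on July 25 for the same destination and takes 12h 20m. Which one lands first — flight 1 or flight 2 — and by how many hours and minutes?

Flight 1 in UTC: 4:00 AM − 6:00 = 10:00 PM on Jul 25.
+11 hours 8 minutes → arrive 9:08 AM UTC on Jul 26.
Flight 2 in UTC: 4:14 PM − 3:30 = 12:44 PM on Jul 25.
+12 hours and 20 minutes → arrive 1:04 AM UTC on Jul 26.
Flight 2 lands earlier by 8 hours 4 minutes.

the second, by 8 hours 4 minutes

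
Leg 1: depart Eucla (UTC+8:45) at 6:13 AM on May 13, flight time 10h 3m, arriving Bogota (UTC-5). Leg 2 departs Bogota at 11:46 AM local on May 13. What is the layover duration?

Convert departure to UTC: 6:13 AM − 8:45 = 9:28 PM UTC on May 12.
Add 10 hours and 3 minutes flight time → 7:31 AM UTC (May 13).
Bogota is UTC−5:00, so local arrival = 7:31 AM − 5:00 = 2:31 AM on May 13.
Layover = 11:46 AM − 2:31 AM = 9 hours 15 minutes.

9 hours 15 minutes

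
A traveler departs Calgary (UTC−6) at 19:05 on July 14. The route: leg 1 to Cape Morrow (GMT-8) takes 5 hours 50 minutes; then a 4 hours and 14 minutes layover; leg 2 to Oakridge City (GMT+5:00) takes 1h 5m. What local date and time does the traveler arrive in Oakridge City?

Convert departure to UTC: 19:05 + 6:00 = 01:05 UTC on Jul 15.
Add 5 hours and 50 minutes leg 1 → 06:55 UTC.
Add 4 hours 14 minutes layover in Cape Morrow → 11:09 UTC.
Add 1 hour 5 minutes leg 2 → 12:14 UTC.
Oakridge City is UTC+5:00, so local arrival = 12:14 + 5:00 = 17:14 on Jul 15.

17:14 on July 15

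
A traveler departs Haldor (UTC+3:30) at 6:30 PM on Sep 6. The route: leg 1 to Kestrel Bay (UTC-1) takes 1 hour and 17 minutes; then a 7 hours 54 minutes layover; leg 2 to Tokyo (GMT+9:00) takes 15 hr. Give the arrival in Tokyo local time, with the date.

12:11 AM on Sep 8

Convert departure to UTC: 6:30 PM − 3:30 = 3:00 PM UTC on Sep 6.
Add 1 hour and 17 minutes leg 1 → 4:17 PM UTC.
Add 7 hours and 54 minutes layover in Kestrel Bay → 12:11 AM UTC (Sep 7).
Add 15 hours leg 2 → 3:11 PM UTC.
Tokyo is UTC+9:00, so local arrival = 3:11 PM + 9:00 = 12:11 AM on Sep 8.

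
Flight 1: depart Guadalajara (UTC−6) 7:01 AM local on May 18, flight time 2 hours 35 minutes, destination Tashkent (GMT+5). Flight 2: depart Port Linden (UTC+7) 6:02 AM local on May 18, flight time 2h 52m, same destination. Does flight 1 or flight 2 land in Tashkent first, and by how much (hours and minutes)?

the second, by 13 hours 42 minutes

Flight 1 in UTC: 7:01 AM + 6:00 = 1:01 PM on May 18.
+2 hours and 35 minutes → arrive 3:36 PM UTC on May 18.
Flight 2 in UTC: 6:02 AM − 7:00 = 11:02 PM on May 17.
+2 hours and 52 minutes → arrive 1:54 AM UTC on May 18.
Flight 2 lands earlier by 13 hours 42 minutes.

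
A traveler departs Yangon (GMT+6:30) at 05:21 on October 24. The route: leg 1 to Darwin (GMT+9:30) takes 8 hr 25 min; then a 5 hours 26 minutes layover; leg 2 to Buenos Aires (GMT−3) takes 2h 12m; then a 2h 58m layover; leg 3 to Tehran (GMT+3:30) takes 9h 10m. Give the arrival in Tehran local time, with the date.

Convert departure to UTC: 05:21 − 6:30 = 22:51 UTC on Oct 23.
Add 8 hours 25 minutes leg 1 → 07:16 UTC (Oct 24).
Add 5 hours and 26 minutes layover in Darwin → 12:42 UTC.
Add 2 hours and 12 minutes leg 2 → 14:54 UTC.
Add 2 hours 58 minutes layover in Buenos Aires → 17:52 UTC.
Add 9 hours and 10 minutes leg 3 → 03:02 UTC (Oct 25).
Tehran is UTC+3:30, so local arrival = 03:02 + 3:30 = 06:32 on Oct 25.

06:32 on October 25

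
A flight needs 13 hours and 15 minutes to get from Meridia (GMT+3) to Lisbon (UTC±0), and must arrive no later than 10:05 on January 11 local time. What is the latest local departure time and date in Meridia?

23:50 on January 10

Target arrival is already UTC: 10:05 on Jan 11.
Subtract 13 hours 15 minutes → departure 20:50 UTC on Jan 10.
Meridia is UTC+3:00: 20:50 + 3:00 = 23:50 on Jan 10.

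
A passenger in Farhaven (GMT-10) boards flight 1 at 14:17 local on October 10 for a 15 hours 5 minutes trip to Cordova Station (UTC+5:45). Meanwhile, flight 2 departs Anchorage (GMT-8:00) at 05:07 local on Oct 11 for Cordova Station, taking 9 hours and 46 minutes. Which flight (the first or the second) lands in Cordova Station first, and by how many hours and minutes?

Flight 1 in UTC: 14:17 + 10:00 = 00:17 on Oct 11.
+15 hours and 5 minutes → arrive 15:22 UTC on Oct 11.
Flight 2 in UTC: 05:07 + 8:00 = 13:07 on Oct 11.
+9 hours 46 minutes → arrive 22:53 UTC on Oct 11.
Flight 1 lands earlier by 7 hours 31 minutes.

the first, by 7 hours 31 minutes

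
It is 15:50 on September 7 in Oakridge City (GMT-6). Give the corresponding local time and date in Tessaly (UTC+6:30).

04:20 on September 8

In UTC: 15:50 + 6:00 = 21:50 on Sep 7.
Tessaly is UTC+6:30: 21:50 + 6:30 = 04:20 on Sep 8.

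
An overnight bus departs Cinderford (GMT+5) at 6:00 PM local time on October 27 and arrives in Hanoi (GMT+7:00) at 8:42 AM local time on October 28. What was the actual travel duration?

Hanoi is 2:00 ahead of Cinderford.
Clock-face elapsed time (ignoring zones) is 14 hours 42 minutes.
Actual elapsed = 14 hours 42 minutes − 2:00 = 12 hours 42 minutes.

12 hours 42 minutes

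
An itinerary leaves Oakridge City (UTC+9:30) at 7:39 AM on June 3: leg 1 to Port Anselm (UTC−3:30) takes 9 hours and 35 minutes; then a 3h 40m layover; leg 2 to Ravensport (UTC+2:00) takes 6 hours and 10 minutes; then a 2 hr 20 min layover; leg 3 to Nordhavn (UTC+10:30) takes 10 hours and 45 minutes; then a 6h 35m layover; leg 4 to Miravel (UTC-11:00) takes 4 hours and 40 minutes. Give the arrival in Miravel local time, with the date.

Convert departure to UTC: 7:39 AM − 9:30 = 10:09 PM UTC on Jun 2.
Add 9 hours and 35 minutes leg 1 → 7:44 AM UTC (Jun 3).
Add 3 hours 40 minutes layover in Port Anselm → 11:24 AM UTC.
Add 6 hours and 10 minutes leg 2 → 5:34 PM UTC.
Add 2 hours 20 minutes layover in Ravensport → 7:54 PM UTC.
Add 10 hours 45 minutes leg 3 → 6:39 AM UTC (Jun 4).
Add 6 hours and 35 minutes layover in Nordhavn → 1:14 PM UTC.
Add 4 hours 40 minutes leg 4 → 5:54 PM UTC.
Miravel is UTC−11:00, so local arrival = 5:54 PM − 11:00 = 6:54 AM on Jun 4.

6:54 AM on Jun 4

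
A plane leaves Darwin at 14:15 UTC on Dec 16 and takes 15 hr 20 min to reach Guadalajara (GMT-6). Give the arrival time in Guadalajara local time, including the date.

Departure is given in UTC: 14:15 on Dec 16.
Add 15 hours 20 minutes → 05:35 UTC (Dec 17).
Guadalajara is UTC−6:00: 05:35 − 6:00 = 23:35 on Dec 16.

23:35 on Dec 16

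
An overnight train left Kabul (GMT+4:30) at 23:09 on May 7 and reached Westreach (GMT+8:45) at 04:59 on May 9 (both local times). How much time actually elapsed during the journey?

25 hours 35 minutes

Departure in UTC: 23:09 − 4:30 = 18:39 on May 7.
Arrival in UTC: 04:59 − 8:45 = 20:14 on May 8.
Elapsed = 20:14 − 18:39 (+1 day) = 25 hours 35 minutes.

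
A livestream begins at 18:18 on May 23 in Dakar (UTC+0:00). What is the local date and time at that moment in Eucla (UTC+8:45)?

Eucla is 8:45 ahead of Dakar.
Shift by the zone difference: 18:18 + 8:45 = 03:03 on May 24 in Eucla.

03:03 on May 24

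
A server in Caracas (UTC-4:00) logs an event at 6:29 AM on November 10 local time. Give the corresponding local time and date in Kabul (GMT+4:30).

2:59 PM on Nov 10

In UTC: 6:29 AM + 4:00 = 10:29 AM on Nov 10.
Kabul is UTC+4:30: 10:29 AM + 4:30 = 2:59 PM on Nov 10.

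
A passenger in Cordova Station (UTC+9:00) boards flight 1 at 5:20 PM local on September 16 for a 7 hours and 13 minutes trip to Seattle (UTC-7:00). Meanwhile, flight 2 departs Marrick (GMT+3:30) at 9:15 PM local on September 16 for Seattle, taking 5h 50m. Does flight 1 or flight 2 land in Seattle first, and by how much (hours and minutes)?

the first, by 8 hours 2 minutes

Flight 1 in UTC: 5:20 PM − 9:00 = 8:20 AM on Sep 16.
+7 hours and 13 minutes → arrive 3:33 PM UTC on Sep 16.
Flight 2 in UTC: 9:15 PM − 3:30 = 5:45 PM on Sep 16.
+5 hours 50 minutes → arrive 11:35 PM UTC on Sep 16.
Flight 1 lands earlier by 8 hours 2 minutes.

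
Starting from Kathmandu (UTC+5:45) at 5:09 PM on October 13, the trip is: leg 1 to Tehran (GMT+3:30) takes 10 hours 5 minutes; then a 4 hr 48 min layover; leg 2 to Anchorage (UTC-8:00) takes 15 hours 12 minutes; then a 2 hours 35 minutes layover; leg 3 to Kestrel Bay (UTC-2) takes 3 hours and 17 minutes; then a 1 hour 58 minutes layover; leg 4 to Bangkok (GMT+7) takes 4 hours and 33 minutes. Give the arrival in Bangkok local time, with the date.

Convert departure to UTC: 5:09 PM − 5:45 = 11:24 AM UTC on Oct 13.
Add 10 hours and 5 minutes leg 1 → 9:29 PM UTC.
Add 4 hours and 48 minutes layover in Tehran → 2:17 AM UTC (Oct 14).
Add 15 hours and 12 minutes leg 2 → 5:29 PM UTC.
Add 2 hours 35 minutes layover in Anchorage → 8:04 PM UTC.
Add 3 hours and 17 minutes leg 3 → 11:21 PM UTC.
Add 1 hour 58 minutes layover in Kestrel Bay → 1:19 AM UTC (Oct 15).
Add 4 hours 33 minutes leg 4 → 5:52 AM UTC.
Bangkok is UTC+7:00, so local arrival = 5:52 AM + 7:00 = 12:52 PM on Oct 15.

12:52 PM on Oct 15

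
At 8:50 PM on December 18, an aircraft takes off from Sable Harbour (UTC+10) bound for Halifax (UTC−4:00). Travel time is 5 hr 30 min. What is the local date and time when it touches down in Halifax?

12:20 PM on Dec 18

Convert departure to UTC: 8:50 PM − 10:00 = 10:50 AM UTC on Dec 18.
Add 5 hours and 30 minutes travel time → 4:20 PM UTC.
Halifax is UTC−4:00, so local arrival = 4:20 PM − 4:00 = 12:20 PM on Dec 18.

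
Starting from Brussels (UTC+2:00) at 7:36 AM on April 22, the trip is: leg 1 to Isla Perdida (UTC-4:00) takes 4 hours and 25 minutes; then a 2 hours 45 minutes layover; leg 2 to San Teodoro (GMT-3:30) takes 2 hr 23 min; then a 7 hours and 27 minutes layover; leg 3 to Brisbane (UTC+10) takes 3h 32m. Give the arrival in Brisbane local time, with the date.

Convert departure to UTC: 7:36 AM − 2:00 = 5:36 AM UTC on Apr 22.
Add 4 hours 25 minutes leg 1 → 10:01 AM UTC.
Add 2 hours and 45 minutes layover in Isla Perdida → 12:46 PM UTC.
Add 2 hours and 23 minutes leg 2 → 3:09 PM UTC.
Add 7 hours 27 minutes layover in San Teodoro → 10:36 PM UTC.
Add 3 hours and 32 minutes leg 3 → 2:08 AM UTC (Apr 23).
Brisbane is UTC+10:00, so local arrival = 2:08 AM + 10:00 = 12:08 PM on Apr 23.

12:08 PM on April 23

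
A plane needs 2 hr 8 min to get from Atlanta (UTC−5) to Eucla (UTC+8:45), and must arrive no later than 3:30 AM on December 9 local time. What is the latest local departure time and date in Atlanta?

Target arrival in UTC: 3:30 AM − 8:45 = 6:45 PM on Dec 8.
Subtract 2 hours 8 minutes → departure 4:37 PM UTC on Dec 8.
Atlanta is UTC−5:00: 4:37 PM − 5:00 = 11:37 AM on Dec 8.

11:37 AM on Dec 8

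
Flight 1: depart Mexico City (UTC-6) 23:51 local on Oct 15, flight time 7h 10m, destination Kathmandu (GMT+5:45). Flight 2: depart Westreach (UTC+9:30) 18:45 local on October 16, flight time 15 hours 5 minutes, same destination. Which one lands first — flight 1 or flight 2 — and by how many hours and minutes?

the first, by 11 hours 19 minutes

Flight 1 in UTC: 23:51 + 6:00 = 05:51 on Oct 16.
+7 hours 10 minutes → arrive 13:01 UTC on Oct 16.
Flight 2 in UTC: 18:45 − 9:30 = 09:15 on Oct 16.
+15 hours 5 minutes → arrive 00:20 UTC on Oct 17.
Flight 1 lands earlier by 11 hours 19 minutes.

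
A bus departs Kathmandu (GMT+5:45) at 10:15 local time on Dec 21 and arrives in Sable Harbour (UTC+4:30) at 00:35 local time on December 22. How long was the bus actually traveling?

15 hours 35 minutes

Departure in UTC: 10:15 − 5:45 = 04:30 on Dec 21.
Arrival in UTC: 00:35 − 4:30 = 20:05 on Dec 21.
Elapsed = 20:05 − 04:30 = 15 hours 35 minutes.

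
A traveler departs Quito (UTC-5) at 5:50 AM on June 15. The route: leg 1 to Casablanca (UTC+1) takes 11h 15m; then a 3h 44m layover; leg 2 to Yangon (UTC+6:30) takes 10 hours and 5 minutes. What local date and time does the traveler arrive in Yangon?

Convert departure to UTC: 5:50 AM + 5:00 = 10:50 AM UTC on Jun 15.
Add 11 hours and 15 minutes leg 1 → 10:05 PM UTC.
Add 3 hours and 44 minutes layover in Casablanca → 1:49 AM UTC (Jun 16).
Add 10 hours and 5 minutes leg 2 → 11:54 AM UTC.
Yangon is UTC+6:30, so local arrival = 11:54 AM + 6:30 = 6:24 PM on Jun 16.

6:24 PM on June 16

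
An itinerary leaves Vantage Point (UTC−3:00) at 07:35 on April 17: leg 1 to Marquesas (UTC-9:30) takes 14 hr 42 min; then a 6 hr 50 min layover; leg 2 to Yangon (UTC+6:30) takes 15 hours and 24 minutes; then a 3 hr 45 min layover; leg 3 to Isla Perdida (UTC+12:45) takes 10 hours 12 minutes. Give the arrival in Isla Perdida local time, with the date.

02:13 on April 20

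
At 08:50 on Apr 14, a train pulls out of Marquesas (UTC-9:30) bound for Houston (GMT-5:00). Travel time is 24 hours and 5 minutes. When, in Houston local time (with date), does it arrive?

Convert departure to UTC: 08:50 + 9:30 = 18:20 UTC on Apr 14.
Add 24 hours and 5 minutes travel time → 18:25 UTC (Apr 15).
Houston is UTC−5:00, so local arrival = 18:25 − 5:00 = 13:25 on Apr 15.

13:25 on April 15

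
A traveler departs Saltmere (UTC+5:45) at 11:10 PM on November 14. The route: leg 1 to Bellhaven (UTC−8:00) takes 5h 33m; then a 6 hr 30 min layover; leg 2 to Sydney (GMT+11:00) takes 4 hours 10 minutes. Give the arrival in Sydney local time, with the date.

8:38 PM on November 15

Convert departure to UTC: 11:10 PM − 5:45 = 5:25 PM UTC on Nov 14.
Add 5 hours 33 minutes leg 1 → 10:58 PM UTC.
Add 6 hours and 30 minutes layover in Bellhaven → 5:28 AM UTC (Nov 15).
Add 4 hours 10 minutes leg 2 → 9:38 AM UTC.
Sydney is UTC+11:00, so local arrival = 9:38 AM + 11:00 = 8:38 PM on Nov 15.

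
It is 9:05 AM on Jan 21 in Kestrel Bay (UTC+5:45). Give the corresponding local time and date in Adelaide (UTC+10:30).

1:50 PM on Jan 21

Adelaide is 4:45 ahead of Kestrel Bay.
Shift by the zone difference: 9:05 AM + 4:45 = 1:50 PM on Jan 21 in Adelaide.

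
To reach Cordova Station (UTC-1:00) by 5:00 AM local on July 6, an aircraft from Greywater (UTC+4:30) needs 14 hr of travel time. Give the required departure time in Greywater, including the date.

Target arrival in UTC: 5:00 AM + 1:00 = 6:00 AM on Jul 6.
Subtract 14 hours → departure 4:00 PM UTC on Jul 5.
Greywater is UTC+4:30: 4:00 PM + 4:30 = 8:30 PM on Jul 5.

8:30 PM on July 5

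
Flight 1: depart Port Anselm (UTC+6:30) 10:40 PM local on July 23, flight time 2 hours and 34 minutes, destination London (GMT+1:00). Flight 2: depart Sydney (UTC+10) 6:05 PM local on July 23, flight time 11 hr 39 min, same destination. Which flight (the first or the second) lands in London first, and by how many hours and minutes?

the first, by 1 hour

Flight 1 in UTC: 10:40 PM − 6:30 = 4:10 PM on Jul 23.
+2 hours 34 minutes → arrive 6:44 PM UTC on Jul 23.
Flight 2 in UTC: 6:05 PM − 10:00 = 8:05 AM on Jul 23.
+11 hours 39 minutes → arrive 7:44 PM UTC on Jul 23.
Flight 1 lands earlier by 1 hour.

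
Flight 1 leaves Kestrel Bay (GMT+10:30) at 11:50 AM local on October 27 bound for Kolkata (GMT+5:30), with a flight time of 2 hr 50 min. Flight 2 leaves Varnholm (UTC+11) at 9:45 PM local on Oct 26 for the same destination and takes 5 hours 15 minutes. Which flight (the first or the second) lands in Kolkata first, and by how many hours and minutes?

the second, by 12 hours 10 minutes

Flight 1 in UTC: 11:50 AM − 10:30 = 1:20 AM on Oct 27.
+2 hours 50 minutes → arrive 4:10 AM UTC on Oct 27.
Flight 2 in UTC: 9:45 PM − 11:00 = 10:45 AM on Oct 26.
+5 hours and 15 minutes → arrive 4:00 PM UTC on Oct 26.
Flight 2 lands earlier by 12 hours 10 minutes.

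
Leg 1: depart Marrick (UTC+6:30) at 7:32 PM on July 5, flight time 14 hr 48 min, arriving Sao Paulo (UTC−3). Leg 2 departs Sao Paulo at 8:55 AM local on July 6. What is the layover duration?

Convert departure to UTC: 7:32 PM − 6:30 = 1:02 PM UTC on Jul 5.
Add 14 hours and 48 minutes flight time → 3:50 AM UTC (Jul 6).
Sao Paulo is UTC−3:00, so local arrival = 3:50 AM − 3:00 = 12:50 AM on Jul 6.
Layover = 8:55 AM − 12:50 AM = 8 hours 5 minutes.

8 hours 5 minutes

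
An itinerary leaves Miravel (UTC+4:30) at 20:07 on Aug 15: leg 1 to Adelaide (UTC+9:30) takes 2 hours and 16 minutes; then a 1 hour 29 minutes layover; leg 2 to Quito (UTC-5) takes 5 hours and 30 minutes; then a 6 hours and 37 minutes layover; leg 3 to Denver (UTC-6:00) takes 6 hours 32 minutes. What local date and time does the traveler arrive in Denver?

08:01 on August 16

Convert departure to UTC: 20:07 − 4:30 = 15:37 UTC on Aug 15.
Add 2 hours 16 minutes leg 1 → 17:53 UTC.
Add 1 hour and 29 minutes layover in Adelaide → 19:22 UTC.
Add 5 hours 30 minutes leg 2 → 00:52 UTC (Aug 16).
Add 6 hours and 37 minutes layover in Quito → 07:29 UTC.
Add 6 hours 32 minutes leg 3 → 14:01 UTC.
Denver is UTC−6:00, so local arrival = 14:01 − 6:00 = 08:01 on Aug 16.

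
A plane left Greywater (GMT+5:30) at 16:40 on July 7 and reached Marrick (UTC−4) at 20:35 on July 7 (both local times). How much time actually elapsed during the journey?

13 hours 25 minutes

Departure in UTC: 16:40 − 5:30 = 11:10 on Jul 7.
Arrival in UTC: 20:35 + 4:00 = 00:35 on Jul 8.
Elapsed = 00:35 − 11:10 (+1 day) = 13 hours 25 minutes.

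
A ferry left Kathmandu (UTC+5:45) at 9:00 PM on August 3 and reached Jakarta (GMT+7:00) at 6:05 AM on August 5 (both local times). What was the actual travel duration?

Jakarta is 1:15 ahead of Kathmandu.
Clock-face elapsed time (ignoring zones) is 33 hours 5 minutes.
Actual elapsed = 33 hours 5 minutes − 1:15 = 31 hours 50 minutes.

31 hours 50 minutes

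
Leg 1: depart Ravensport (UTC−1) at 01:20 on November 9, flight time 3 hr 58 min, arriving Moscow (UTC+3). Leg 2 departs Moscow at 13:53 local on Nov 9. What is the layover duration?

4 hours 35 minutes

Convert departure to UTC: 01:20 + 1:00 = 02:20 UTC on Nov 9.
Add 3 hours 58 minutes flight time → 06:18 UTC.
Moscow is UTC+3:00, so local arrival = 06:18 + 3:00 = 09:18 on Nov 9.
Layover = 13:53 − 09:18 = 4 hours 35 minutes.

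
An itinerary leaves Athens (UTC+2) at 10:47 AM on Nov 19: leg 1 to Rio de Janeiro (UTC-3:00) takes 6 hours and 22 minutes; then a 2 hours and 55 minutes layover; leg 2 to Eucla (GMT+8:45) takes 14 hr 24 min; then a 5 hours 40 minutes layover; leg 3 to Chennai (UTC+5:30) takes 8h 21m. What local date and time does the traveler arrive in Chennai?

3:59 AM on November 21

Convert departure to UTC: 10:47 AM − 2:00 = 8:47 AM UTC on Nov 19.
Add 6 hours and 22 minutes leg 1 → 3:09 PM UTC.
Add 2 hours 55 minutes layover in Rio de Janeiro → 6:04 PM UTC.
Add 14 hours and 24 minutes leg 2 → 8:28 AM UTC (Nov 20).
Add 5 hours 40 minutes layover in Eucla → 2:08 PM UTC.
Add 8 hours and 21 minutes leg 3 → 10:29 PM UTC.
Chennai is UTC+5:30, so local arrival = 10:29 PM + 5:30 = 3:59 AM on Nov 21.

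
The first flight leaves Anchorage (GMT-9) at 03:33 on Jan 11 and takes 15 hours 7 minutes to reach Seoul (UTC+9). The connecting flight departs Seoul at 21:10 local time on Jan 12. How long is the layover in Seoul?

Convert departure to UTC: 03:33 + 9:00 = 12:33 UTC on Jan 11.
Add 15 hours 7 minutes flight time → 03:40 UTC (Jan 12).
Seoul is UTC+9:00, so local arrival = 03:40 + 9:00 = 12:40 on Jan 12.
Layover = 21:10 − 12:40 = 8 hours 30 minutes.

8 hours 30 minutes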